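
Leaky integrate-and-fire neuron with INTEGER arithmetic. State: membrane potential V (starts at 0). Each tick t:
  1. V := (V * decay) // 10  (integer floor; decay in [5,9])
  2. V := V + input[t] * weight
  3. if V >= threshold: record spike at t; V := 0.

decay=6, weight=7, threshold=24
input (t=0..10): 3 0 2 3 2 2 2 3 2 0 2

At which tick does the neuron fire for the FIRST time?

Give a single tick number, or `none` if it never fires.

Answer: 3

Derivation:
t=0: input=3 -> V=21
t=1: input=0 -> V=12
t=2: input=2 -> V=21
t=3: input=3 -> V=0 FIRE
t=4: input=2 -> V=14
t=5: input=2 -> V=22
t=6: input=2 -> V=0 FIRE
t=7: input=3 -> V=21
t=8: input=2 -> V=0 FIRE
t=9: input=0 -> V=0
t=10: input=2 -> V=14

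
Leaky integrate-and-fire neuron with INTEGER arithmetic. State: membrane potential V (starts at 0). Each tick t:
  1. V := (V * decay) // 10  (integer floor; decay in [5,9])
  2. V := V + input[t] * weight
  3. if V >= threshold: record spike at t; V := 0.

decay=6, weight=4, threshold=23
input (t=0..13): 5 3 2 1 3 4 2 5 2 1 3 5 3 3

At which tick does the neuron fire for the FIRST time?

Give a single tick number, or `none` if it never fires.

Answer: 1

Derivation:
t=0: input=5 -> V=20
t=1: input=3 -> V=0 FIRE
t=2: input=2 -> V=8
t=3: input=1 -> V=8
t=4: input=3 -> V=16
t=5: input=4 -> V=0 FIRE
t=6: input=2 -> V=8
t=7: input=5 -> V=0 FIRE
t=8: input=2 -> V=8
t=9: input=1 -> V=8
t=10: input=3 -> V=16
t=11: input=5 -> V=0 FIRE
t=12: input=3 -> V=12
t=13: input=3 -> V=19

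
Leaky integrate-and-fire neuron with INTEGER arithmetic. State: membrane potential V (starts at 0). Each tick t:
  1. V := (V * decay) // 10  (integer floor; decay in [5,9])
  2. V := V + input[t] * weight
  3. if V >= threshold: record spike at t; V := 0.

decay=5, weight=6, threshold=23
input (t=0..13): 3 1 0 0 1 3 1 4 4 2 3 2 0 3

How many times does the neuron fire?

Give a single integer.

t=0: input=3 -> V=18
t=1: input=1 -> V=15
t=2: input=0 -> V=7
t=3: input=0 -> V=3
t=4: input=1 -> V=7
t=5: input=3 -> V=21
t=6: input=1 -> V=16
t=7: input=4 -> V=0 FIRE
t=8: input=4 -> V=0 FIRE
t=9: input=2 -> V=12
t=10: input=3 -> V=0 FIRE
t=11: input=2 -> V=12
t=12: input=0 -> V=6
t=13: input=3 -> V=21

Answer: 3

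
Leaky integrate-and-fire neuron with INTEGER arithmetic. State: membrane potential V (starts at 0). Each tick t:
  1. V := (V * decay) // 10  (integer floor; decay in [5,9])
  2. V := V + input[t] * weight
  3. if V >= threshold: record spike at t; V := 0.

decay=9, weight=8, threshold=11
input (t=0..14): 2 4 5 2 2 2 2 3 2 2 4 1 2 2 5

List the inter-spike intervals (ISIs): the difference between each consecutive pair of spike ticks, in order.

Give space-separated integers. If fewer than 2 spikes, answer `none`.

Answer: 1 1 1 1 1 1 1 1 1 1 2 1 1

Derivation:
t=0: input=2 -> V=0 FIRE
t=1: input=4 -> V=0 FIRE
t=2: input=5 -> V=0 FIRE
t=3: input=2 -> V=0 FIRE
t=4: input=2 -> V=0 FIRE
t=5: input=2 -> V=0 FIRE
t=6: input=2 -> V=0 FIRE
t=7: input=3 -> V=0 FIRE
t=8: input=2 -> V=0 FIRE
t=9: input=2 -> V=0 FIRE
t=10: input=4 -> V=0 FIRE
t=11: input=1 -> V=8
t=12: input=2 -> V=0 FIRE
t=13: input=2 -> V=0 FIRE
t=14: input=5 -> V=0 FIRE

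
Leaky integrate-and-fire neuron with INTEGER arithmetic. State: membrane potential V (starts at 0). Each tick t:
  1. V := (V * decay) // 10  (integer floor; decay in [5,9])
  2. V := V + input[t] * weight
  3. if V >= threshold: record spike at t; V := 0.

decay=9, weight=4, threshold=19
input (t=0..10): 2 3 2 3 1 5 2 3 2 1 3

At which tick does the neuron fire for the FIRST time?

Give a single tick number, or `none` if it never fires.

Answer: 1

Derivation:
t=0: input=2 -> V=8
t=1: input=3 -> V=0 FIRE
t=2: input=2 -> V=8
t=3: input=3 -> V=0 FIRE
t=4: input=1 -> V=4
t=5: input=5 -> V=0 FIRE
t=6: input=2 -> V=8
t=7: input=3 -> V=0 FIRE
t=8: input=2 -> V=8
t=9: input=1 -> V=11
t=10: input=3 -> V=0 FIRE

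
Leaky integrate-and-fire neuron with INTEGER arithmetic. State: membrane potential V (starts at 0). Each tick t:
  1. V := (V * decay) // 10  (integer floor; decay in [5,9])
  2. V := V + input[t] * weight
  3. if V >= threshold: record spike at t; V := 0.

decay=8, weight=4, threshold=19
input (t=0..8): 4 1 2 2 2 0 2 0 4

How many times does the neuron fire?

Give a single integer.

Answer: 2

Derivation:
t=0: input=4 -> V=16
t=1: input=1 -> V=16
t=2: input=2 -> V=0 FIRE
t=3: input=2 -> V=8
t=4: input=2 -> V=14
t=5: input=0 -> V=11
t=6: input=2 -> V=16
t=7: input=0 -> V=12
t=8: input=4 -> V=0 FIRE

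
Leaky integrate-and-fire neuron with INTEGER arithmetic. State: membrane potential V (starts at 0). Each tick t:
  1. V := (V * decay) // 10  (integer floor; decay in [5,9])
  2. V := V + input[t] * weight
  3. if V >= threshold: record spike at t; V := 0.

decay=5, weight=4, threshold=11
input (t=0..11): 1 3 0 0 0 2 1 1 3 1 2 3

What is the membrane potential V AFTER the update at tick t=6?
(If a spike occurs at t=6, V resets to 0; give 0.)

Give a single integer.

Answer: 8

Derivation:
t=0: input=1 -> V=4
t=1: input=3 -> V=0 FIRE
t=2: input=0 -> V=0
t=3: input=0 -> V=0
t=4: input=0 -> V=0
t=5: input=2 -> V=8
t=6: input=1 -> V=8
t=7: input=1 -> V=8
t=8: input=3 -> V=0 FIRE
t=9: input=1 -> V=4
t=10: input=2 -> V=10
t=11: input=3 -> V=0 FIRE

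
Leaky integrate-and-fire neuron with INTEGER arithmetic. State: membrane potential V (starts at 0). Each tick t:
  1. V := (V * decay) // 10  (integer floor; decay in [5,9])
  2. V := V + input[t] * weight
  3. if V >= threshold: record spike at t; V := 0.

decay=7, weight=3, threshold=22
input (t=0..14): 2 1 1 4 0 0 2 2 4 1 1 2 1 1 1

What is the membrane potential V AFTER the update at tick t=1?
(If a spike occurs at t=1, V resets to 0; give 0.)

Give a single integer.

Answer: 7

Derivation:
t=0: input=2 -> V=6
t=1: input=1 -> V=7
t=2: input=1 -> V=7
t=3: input=4 -> V=16
t=4: input=0 -> V=11
t=5: input=0 -> V=7
t=6: input=2 -> V=10
t=7: input=2 -> V=13
t=8: input=4 -> V=21
t=9: input=1 -> V=17
t=10: input=1 -> V=14
t=11: input=2 -> V=15
t=12: input=1 -> V=13
t=13: input=1 -> V=12
t=14: input=1 -> V=11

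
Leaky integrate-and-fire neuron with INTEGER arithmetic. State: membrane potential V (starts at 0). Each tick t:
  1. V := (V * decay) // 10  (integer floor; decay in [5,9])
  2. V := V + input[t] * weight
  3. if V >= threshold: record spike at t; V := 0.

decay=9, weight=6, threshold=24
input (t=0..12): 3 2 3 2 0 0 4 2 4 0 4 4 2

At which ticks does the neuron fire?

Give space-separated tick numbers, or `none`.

t=0: input=3 -> V=18
t=1: input=2 -> V=0 FIRE
t=2: input=3 -> V=18
t=3: input=2 -> V=0 FIRE
t=4: input=0 -> V=0
t=5: input=0 -> V=0
t=6: input=4 -> V=0 FIRE
t=7: input=2 -> V=12
t=8: input=4 -> V=0 FIRE
t=9: input=0 -> V=0
t=10: input=4 -> V=0 FIRE
t=11: input=4 -> V=0 FIRE
t=12: input=2 -> V=12

Answer: 1 3 6 8 10 11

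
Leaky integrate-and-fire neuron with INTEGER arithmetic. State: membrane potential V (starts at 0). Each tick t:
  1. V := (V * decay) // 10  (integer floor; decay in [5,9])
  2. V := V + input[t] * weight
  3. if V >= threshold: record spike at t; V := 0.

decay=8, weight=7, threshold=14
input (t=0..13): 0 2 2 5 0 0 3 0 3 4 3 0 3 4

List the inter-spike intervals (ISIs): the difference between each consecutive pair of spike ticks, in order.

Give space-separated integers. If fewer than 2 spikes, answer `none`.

Answer: 1 1 3 2 1 1 2 1

Derivation:
t=0: input=0 -> V=0
t=1: input=2 -> V=0 FIRE
t=2: input=2 -> V=0 FIRE
t=3: input=5 -> V=0 FIRE
t=4: input=0 -> V=0
t=5: input=0 -> V=0
t=6: input=3 -> V=0 FIRE
t=7: input=0 -> V=0
t=8: input=3 -> V=0 FIRE
t=9: input=4 -> V=0 FIRE
t=10: input=3 -> V=0 FIRE
t=11: input=0 -> V=0
t=12: input=3 -> V=0 FIRE
t=13: input=4 -> V=0 FIRE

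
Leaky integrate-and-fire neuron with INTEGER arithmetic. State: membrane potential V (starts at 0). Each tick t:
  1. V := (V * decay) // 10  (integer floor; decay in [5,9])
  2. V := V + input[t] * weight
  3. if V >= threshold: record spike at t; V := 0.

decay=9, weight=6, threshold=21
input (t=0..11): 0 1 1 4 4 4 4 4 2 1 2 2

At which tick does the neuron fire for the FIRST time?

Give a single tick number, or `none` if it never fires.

Answer: 3

Derivation:
t=0: input=0 -> V=0
t=1: input=1 -> V=6
t=2: input=1 -> V=11
t=3: input=4 -> V=0 FIRE
t=4: input=4 -> V=0 FIRE
t=5: input=4 -> V=0 FIRE
t=6: input=4 -> V=0 FIRE
t=7: input=4 -> V=0 FIRE
t=8: input=2 -> V=12
t=9: input=1 -> V=16
t=10: input=2 -> V=0 FIRE
t=11: input=2 -> V=12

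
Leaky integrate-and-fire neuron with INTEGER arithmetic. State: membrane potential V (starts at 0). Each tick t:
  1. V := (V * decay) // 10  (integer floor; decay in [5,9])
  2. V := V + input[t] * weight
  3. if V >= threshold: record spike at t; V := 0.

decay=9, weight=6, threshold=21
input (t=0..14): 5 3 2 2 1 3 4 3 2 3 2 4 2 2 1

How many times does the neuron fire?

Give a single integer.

t=0: input=5 -> V=0 FIRE
t=1: input=3 -> V=18
t=2: input=2 -> V=0 FIRE
t=3: input=2 -> V=12
t=4: input=1 -> V=16
t=5: input=3 -> V=0 FIRE
t=6: input=4 -> V=0 FIRE
t=7: input=3 -> V=18
t=8: input=2 -> V=0 FIRE
t=9: input=3 -> V=18
t=10: input=2 -> V=0 FIRE
t=11: input=4 -> V=0 FIRE
t=12: input=2 -> V=12
t=13: input=2 -> V=0 FIRE
t=14: input=1 -> V=6

Answer: 8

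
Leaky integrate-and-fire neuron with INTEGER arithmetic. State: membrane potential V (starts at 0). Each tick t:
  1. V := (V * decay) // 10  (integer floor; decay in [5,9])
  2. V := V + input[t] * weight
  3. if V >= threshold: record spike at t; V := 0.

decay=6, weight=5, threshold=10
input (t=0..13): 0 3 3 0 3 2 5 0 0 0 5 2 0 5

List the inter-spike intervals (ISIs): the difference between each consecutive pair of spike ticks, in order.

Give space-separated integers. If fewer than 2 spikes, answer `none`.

t=0: input=0 -> V=0
t=1: input=3 -> V=0 FIRE
t=2: input=3 -> V=0 FIRE
t=3: input=0 -> V=0
t=4: input=3 -> V=0 FIRE
t=5: input=2 -> V=0 FIRE
t=6: input=5 -> V=0 FIRE
t=7: input=0 -> V=0
t=8: input=0 -> V=0
t=9: input=0 -> V=0
t=10: input=5 -> V=0 FIRE
t=11: input=2 -> V=0 FIRE
t=12: input=0 -> V=0
t=13: input=5 -> V=0 FIRE

Answer: 1 2 1 1 4 1 2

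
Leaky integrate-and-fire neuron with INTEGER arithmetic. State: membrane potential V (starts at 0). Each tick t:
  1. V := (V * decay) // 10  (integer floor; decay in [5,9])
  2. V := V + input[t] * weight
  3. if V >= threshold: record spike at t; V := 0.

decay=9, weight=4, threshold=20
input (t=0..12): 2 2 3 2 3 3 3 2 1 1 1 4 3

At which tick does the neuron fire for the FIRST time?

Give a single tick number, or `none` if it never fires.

t=0: input=2 -> V=8
t=1: input=2 -> V=15
t=2: input=3 -> V=0 FIRE
t=3: input=2 -> V=8
t=4: input=3 -> V=19
t=5: input=3 -> V=0 FIRE
t=6: input=3 -> V=12
t=7: input=2 -> V=18
t=8: input=1 -> V=0 FIRE
t=9: input=1 -> V=4
t=10: input=1 -> V=7
t=11: input=4 -> V=0 FIRE
t=12: input=3 -> V=12

Answer: 2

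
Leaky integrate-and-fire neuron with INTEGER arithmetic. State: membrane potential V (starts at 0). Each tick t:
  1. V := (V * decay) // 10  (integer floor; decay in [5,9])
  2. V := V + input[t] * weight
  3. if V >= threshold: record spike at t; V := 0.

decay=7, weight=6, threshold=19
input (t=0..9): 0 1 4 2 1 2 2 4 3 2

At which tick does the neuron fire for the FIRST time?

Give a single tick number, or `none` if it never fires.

Answer: 2

Derivation:
t=0: input=0 -> V=0
t=1: input=1 -> V=6
t=2: input=4 -> V=0 FIRE
t=3: input=2 -> V=12
t=4: input=1 -> V=14
t=5: input=2 -> V=0 FIRE
t=6: input=2 -> V=12
t=7: input=4 -> V=0 FIRE
t=8: input=3 -> V=18
t=9: input=2 -> V=0 FIRE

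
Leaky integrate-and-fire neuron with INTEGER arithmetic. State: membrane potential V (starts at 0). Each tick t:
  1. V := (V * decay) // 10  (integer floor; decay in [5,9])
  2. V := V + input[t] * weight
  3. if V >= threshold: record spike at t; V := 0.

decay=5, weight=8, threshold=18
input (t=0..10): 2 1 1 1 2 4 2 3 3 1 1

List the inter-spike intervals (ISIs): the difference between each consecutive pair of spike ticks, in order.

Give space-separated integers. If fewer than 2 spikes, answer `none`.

t=0: input=2 -> V=16
t=1: input=1 -> V=16
t=2: input=1 -> V=16
t=3: input=1 -> V=16
t=4: input=2 -> V=0 FIRE
t=5: input=4 -> V=0 FIRE
t=6: input=2 -> V=16
t=7: input=3 -> V=0 FIRE
t=8: input=3 -> V=0 FIRE
t=9: input=1 -> V=8
t=10: input=1 -> V=12

Answer: 1 2 1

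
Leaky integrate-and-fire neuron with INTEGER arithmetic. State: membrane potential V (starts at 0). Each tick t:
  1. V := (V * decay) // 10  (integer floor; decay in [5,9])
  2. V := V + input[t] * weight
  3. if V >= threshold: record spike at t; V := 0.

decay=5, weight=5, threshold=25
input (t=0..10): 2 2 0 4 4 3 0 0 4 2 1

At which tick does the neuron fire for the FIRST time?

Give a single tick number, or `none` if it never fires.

t=0: input=2 -> V=10
t=1: input=2 -> V=15
t=2: input=0 -> V=7
t=3: input=4 -> V=23
t=4: input=4 -> V=0 FIRE
t=5: input=3 -> V=15
t=6: input=0 -> V=7
t=7: input=0 -> V=3
t=8: input=4 -> V=21
t=9: input=2 -> V=20
t=10: input=1 -> V=15

Answer: 4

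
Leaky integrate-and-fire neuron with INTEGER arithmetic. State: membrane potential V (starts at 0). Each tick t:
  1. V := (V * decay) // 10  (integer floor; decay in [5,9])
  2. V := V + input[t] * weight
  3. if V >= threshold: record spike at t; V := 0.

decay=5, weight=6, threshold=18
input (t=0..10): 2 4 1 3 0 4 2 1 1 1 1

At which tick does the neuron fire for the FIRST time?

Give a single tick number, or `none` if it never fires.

t=0: input=2 -> V=12
t=1: input=4 -> V=0 FIRE
t=2: input=1 -> V=6
t=3: input=3 -> V=0 FIRE
t=4: input=0 -> V=0
t=5: input=4 -> V=0 FIRE
t=6: input=2 -> V=12
t=7: input=1 -> V=12
t=8: input=1 -> V=12
t=9: input=1 -> V=12
t=10: input=1 -> V=12

Answer: 1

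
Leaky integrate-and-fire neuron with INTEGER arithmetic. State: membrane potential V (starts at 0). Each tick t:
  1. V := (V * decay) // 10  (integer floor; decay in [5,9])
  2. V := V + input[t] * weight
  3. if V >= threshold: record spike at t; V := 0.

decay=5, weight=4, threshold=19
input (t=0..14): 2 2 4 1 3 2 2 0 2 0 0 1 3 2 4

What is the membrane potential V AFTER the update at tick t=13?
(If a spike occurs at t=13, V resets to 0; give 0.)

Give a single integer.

t=0: input=2 -> V=8
t=1: input=2 -> V=12
t=2: input=4 -> V=0 FIRE
t=3: input=1 -> V=4
t=4: input=3 -> V=14
t=5: input=2 -> V=15
t=6: input=2 -> V=15
t=7: input=0 -> V=7
t=8: input=2 -> V=11
t=9: input=0 -> V=5
t=10: input=0 -> V=2
t=11: input=1 -> V=5
t=12: input=3 -> V=14
t=13: input=2 -> V=15
t=14: input=4 -> V=0 FIRE

Answer: 15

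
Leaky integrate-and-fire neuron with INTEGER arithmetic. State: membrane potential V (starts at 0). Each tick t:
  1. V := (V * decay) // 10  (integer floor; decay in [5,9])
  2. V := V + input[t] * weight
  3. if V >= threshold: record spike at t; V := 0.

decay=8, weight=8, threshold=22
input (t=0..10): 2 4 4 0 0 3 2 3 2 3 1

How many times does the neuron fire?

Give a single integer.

Answer: 5

Derivation:
t=0: input=2 -> V=16
t=1: input=4 -> V=0 FIRE
t=2: input=4 -> V=0 FIRE
t=3: input=0 -> V=0
t=4: input=0 -> V=0
t=5: input=3 -> V=0 FIRE
t=6: input=2 -> V=16
t=7: input=3 -> V=0 FIRE
t=8: input=2 -> V=16
t=9: input=3 -> V=0 FIRE
t=10: input=1 -> V=8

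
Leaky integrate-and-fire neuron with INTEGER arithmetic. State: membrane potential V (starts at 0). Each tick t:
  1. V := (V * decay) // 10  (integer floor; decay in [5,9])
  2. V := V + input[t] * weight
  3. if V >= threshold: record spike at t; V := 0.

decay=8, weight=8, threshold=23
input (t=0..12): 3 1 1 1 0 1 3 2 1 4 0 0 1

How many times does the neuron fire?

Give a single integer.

Answer: 3

Derivation:
t=0: input=3 -> V=0 FIRE
t=1: input=1 -> V=8
t=2: input=1 -> V=14
t=3: input=1 -> V=19
t=4: input=0 -> V=15
t=5: input=1 -> V=20
t=6: input=3 -> V=0 FIRE
t=7: input=2 -> V=16
t=8: input=1 -> V=20
t=9: input=4 -> V=0 FIRE
t=10: input=0 -> V=0
t=11: input=0 -> V=0
t=12: input=1 -> V=8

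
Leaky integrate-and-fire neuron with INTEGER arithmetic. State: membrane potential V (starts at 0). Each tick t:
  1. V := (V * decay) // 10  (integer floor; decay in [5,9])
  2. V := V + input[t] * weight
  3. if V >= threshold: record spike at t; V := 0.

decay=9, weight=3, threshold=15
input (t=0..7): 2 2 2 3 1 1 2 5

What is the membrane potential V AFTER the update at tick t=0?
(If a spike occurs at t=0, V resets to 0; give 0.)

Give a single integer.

Answer: 6

Derivation:
t=0: input=2 -> V=6
t=1: input=2 -> V=11
t=2: input=2 -> V=0 FIRE
t=3: input=3 -> V=9
t=4: input=1 -> V=11
t=5: input=1 -> V=12
t=6: input=2 -> V=0 FIRE
t=7: input=5 -> V=0 FIRE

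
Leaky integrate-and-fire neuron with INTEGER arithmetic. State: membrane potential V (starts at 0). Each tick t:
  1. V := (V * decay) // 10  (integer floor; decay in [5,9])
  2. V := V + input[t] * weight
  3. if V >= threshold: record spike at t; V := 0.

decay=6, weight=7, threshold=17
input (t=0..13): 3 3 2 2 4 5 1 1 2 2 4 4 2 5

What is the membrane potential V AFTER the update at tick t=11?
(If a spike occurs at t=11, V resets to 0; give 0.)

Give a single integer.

Answer: 0

Derivation:
t=0: input=3 -> V=0 FIRE
t=1: input=3 -> V=0 FIRE
t=2: input=2 -> V=14
t=3: input=2 -> V=0 FIRE
t=4: input=4 -> V=0 FIRE
t=5: input=5 -> V=0 FIRE
t=6: input=1 -> V=7
t=7: input=1 -> V=11
t=8: input=2 -> V=0 FIRE
t=9: input=2 -> V=14
t=10: input=4 -> V=0 FIRE
t=11: input=4 -> V=0 FIRE
t=12: input=2 -> V=14
t=13: input=5 -> V=0 FIRE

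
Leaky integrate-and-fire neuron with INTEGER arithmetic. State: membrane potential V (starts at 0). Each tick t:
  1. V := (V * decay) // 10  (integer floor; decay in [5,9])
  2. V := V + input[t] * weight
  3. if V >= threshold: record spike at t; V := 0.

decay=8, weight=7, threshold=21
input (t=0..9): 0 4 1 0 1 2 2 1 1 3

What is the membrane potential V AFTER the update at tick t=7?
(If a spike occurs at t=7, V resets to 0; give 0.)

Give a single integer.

Answer: 18

Derivation:
t=0: input=0 -> V=0
t=1: input=4 -> V=0 FIRE
t=2: input=1 -> V=7
t=3: input=0 -> V=5
t=4: input=1 -> V=11
t=5: input=2 -> V=0 FIRE
t=6: input=2 -> V=14
t=7: input=1 -> V=18
t=8: input=1 -> V=0 FIRE
t=9: input=3 -> V=0 FIRE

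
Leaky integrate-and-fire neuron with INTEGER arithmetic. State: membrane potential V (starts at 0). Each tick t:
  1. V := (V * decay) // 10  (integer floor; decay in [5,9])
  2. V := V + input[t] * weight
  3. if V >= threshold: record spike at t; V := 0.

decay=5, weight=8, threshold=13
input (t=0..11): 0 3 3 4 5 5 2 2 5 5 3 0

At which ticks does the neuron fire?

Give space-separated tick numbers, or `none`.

Answer: 1 2 3 4 5 6 7 8 9 10

Derivation:
t=0: input=0 -> V=0
t=1: input=3 -> V=0 FIRE
t=2: input=3 -> V=0 FIRE
t=3: input=4 -> V=0 FIRE
t=4: input=5 -> V=0 FIRE
t=5: input=5 -> V=0 FIRE
t=6: input=2 -> V=0 FIRE
t=7: input=2 -> V=0 FIRE
t=8: input=5 -> V=0 FIRE
t=9: input=5 -> V=0 FIRE
t=10: input=3 -> V=0 FIRE
t=11: input=0 -> V=0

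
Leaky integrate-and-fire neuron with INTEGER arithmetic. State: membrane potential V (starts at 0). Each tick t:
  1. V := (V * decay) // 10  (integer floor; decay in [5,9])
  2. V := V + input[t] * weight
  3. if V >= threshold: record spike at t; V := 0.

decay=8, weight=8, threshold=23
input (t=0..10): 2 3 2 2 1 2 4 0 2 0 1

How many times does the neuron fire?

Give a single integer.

Answer: 3

Derivation:
t=0: input=2 -> V=16
t=1: input=3 -> V=0 FIRE
t=2: input=2 -> V=16
t=3: input=2 -> V=0 FIRE
t=4: input=1 -> V=8
t=5: input=2 -> V=22
t=6: input=4 -> V=0 FIRE
t=7: input=0 -> V=0
t=8: input=2 -> V=16
t=9: input=0 -> V=12
t=10: input=1 -> V=17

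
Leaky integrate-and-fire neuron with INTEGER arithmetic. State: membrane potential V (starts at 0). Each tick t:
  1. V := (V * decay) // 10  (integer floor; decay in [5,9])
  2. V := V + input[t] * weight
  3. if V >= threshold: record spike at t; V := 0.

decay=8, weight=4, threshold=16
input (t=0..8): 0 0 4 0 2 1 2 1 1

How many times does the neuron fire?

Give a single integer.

Answer: 2

Derivation:
t=0: input=0 -> V=0
t=1: input=0 -> V=0
t=2: input=4 -> V=0 FIRE
t=3: input=0 -> V=0
t=4: input=2 -> V=8
t=5: input=1 -> V=10
t=6: input=2 -> V=0 FIRE
t=7: input=1 -> V=4
t=8: input=1 -> V=7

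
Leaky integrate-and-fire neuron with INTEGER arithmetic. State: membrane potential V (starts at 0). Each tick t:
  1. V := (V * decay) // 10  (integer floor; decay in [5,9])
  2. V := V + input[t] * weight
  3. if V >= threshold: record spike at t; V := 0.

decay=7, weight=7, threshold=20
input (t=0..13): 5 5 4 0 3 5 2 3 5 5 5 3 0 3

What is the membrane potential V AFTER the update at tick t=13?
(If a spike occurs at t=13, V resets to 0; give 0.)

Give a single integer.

t=0: input=5 -> V=0 FIRE
t=1: input=5 -> V=0 FIRE
t=2: input=4 -> V=0 FIRE
t=3: input=0 -> V=0
t=4: input=3 -> V=0 FIRE
t=5: input=5 -> V=0 FIRE
t=6: input=2 -> V=14
t=7: input=3 -> V=0 FIRE
t=8: input=5 -> V=0 FIRE
t=9: input=5 -> V=0 FIRE
t=10: input=5 -> V=0 FIRE
t=11: input=3 -> V=0 FIRE
t=12: input=0 -> V=0
t=13: input=3 -> V=0 FIRE

Answer: 0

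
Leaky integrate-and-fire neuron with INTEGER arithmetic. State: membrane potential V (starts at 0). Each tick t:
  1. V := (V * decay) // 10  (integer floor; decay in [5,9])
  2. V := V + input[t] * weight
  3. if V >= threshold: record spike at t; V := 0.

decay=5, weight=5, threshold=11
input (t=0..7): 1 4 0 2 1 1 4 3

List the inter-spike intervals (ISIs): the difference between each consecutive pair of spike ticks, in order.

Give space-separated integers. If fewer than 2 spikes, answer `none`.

Answer: 5 1

Derivation:
t=0: input=1 -> V=5
t=1: input=4 -> V=0 FIRE
t=2: input=0 -> V=0
t=3: input=2 -> V=10
t=4: input=1 -> V=10
t=5: input=1 -> V=10
t=6: input=4 -> V=0 FIRE
t=7: input=3 -> V=0 FIRE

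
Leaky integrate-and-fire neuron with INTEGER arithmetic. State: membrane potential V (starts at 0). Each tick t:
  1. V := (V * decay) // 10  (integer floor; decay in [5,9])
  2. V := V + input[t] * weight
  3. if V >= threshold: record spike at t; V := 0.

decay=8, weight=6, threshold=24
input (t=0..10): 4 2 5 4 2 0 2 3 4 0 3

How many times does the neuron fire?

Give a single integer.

Answer: 5

Derivation:
t=0: input=4 -> V=0 FIRE
t=1: input=2 -> V=12
t=2: input=5 -> V=0 FIRE
t=3: input=4 -> V=0 FIRE
t=4: input=2 -> V=12
t=5: input=0 -> V=9
t=6: input=2 -> V=19
t=7: input=3 -> V=0 FIRE
t=8: input=4 -> V=0 FIRE
t=9: input=0 -> V=0
t=10: input=3 -> V=18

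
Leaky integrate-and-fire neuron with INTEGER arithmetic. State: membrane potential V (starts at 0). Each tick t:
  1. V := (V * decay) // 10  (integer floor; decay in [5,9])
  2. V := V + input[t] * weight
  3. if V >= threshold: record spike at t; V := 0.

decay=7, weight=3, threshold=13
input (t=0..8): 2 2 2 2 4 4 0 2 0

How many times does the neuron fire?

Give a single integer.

Answer: 2

Derivation:
t=0: input=2 -> V=6
t=1: input=2 -> V=10
t=2: input=2 -> V=0 FIRE
t=3: input=2 -> V=6
t=4: input=4 -> V=0 FIRE
t=5: input=4 -> V=12
t=6: input=0 -> V=8
t=7: input=2 -> V=11
t=8: input=0 -> V=7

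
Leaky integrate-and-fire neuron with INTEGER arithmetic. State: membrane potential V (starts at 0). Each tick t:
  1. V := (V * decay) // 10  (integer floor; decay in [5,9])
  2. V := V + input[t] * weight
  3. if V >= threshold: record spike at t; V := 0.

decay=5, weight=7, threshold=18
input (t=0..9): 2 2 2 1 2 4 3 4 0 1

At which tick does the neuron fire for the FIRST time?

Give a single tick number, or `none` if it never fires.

Answer: 1

Derivation:
t=0: input=2 -> V=14
t=1: input=2 -> V=0 FIRE
t=2: input=2 -> V=14
t=3: input=1 -> V=14
t=4: input=2 -> V=0 FIRE
t=5: input=4 -> V=0 FIRE
t=6: input=3 -> V=0 FIRE
t=7: input=4 -> V=0 FIRE
t=8: input=0 -> V=0
t=9: input=1 -> V=7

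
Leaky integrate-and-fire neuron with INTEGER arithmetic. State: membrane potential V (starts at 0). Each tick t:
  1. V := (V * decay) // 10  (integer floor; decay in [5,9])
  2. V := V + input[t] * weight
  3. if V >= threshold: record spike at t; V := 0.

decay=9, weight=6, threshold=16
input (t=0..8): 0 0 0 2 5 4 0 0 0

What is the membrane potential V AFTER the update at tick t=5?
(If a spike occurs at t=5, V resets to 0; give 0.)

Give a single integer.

Answer: 0

Derivation:
t=0: input=0 -> V=0
t=1: input=0 -> V=0
t=2: input=0 -> V=0
t=3: input=2 -> V=12
t=4: input=5 -> V=0 FIRE
t=5: input=4 -> V=0 FIRE
t=6: input=0 -> V=0
t=7: input=0 -> V=0
t=8: input=0 -> V=0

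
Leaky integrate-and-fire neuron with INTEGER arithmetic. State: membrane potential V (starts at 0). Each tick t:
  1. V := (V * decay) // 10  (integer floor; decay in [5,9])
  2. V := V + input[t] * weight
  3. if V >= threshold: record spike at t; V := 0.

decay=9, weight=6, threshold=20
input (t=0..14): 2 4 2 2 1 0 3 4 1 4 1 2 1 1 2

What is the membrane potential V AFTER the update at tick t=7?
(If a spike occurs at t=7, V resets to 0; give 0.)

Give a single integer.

Answer: 0

Derivation:
t=0: input=2 -> V=12
t=1: input=4 -> V=0 FIRE
t=2: input=2 -> V=12
t=3: input=2 -> V=0 FIRE
t=4: input=1 -> V=6
t=5: input=0 -> V=5
t=6: input=3 -> V=0 FIRE
t=7: input=4 -> V=0 FIRE
t=8: input=1 -> V=6
t=9: input=4 -> V=0 FIRE
t=10: input=1 -> V=6
t=11: input=2 -> V=17
t=12: input=1 -> V=0 FIRE
t=13: input=1 -> V=6
t=14: input=2 -> V=17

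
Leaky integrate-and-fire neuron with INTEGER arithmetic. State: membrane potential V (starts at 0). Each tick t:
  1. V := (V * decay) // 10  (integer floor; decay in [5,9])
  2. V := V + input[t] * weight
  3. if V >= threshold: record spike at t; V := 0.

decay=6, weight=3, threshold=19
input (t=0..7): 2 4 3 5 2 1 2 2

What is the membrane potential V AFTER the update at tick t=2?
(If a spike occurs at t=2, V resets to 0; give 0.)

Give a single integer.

Answer: 18

Derivation:
t=0: input=2 -> V=6
t=1: input=4 -> V=15
t=2: input=3 -> V=18
t=3: input=5 -> V=0 FIRE
t=4: input=2 -> V=6
t=5: input=1 -> V=6
t=6: input=2 -> V=9
t=7: input=2 -> V=11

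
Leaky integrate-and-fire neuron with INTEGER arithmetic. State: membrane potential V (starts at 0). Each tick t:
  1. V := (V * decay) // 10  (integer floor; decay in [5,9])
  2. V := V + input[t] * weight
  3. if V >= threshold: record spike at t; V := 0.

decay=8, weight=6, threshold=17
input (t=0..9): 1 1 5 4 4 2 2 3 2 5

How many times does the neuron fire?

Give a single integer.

Answer: 6

Derivation:
t=0: input=1 -> V=6
t=1: input=1 -> V=10
t=2: input=5 -> V=0 FIRE
t=3: input=4 -> V=0 FIRE
t=4: input=4 -> V=0 FIRE
t=5: input=2 -> V=12
t=6: input=2 -> V=0 FIRE
t=7: input=3 -> V=0 FIRE
t=8: input=2 -> V=12
t=9: input=5 -> V=0 FIRE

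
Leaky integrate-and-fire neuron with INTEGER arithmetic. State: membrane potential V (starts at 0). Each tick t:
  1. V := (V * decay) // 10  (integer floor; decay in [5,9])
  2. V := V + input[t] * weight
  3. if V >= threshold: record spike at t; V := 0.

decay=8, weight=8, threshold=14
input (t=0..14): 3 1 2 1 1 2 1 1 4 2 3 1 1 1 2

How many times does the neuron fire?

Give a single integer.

t=0: input=3 -> V=0 FIRE
t=1: input=1 -> V=8
t=2: input=2 -> V=0 FIRE
t=3: input=1 -> V=8
t=4: input=1 -> V=0 FIRE
t=5: input=2 -> V=0 FIRE
t=6: input=1 -> V=8
t=7: input=1 -> V=0 FIRE
t=8: input=4 -> V=0 FIRE
t=9: input=2 -> V=0 FIRE
t=10: input=3 -> V=0 FIRE
t=11: input=1 -> V=8
t=12: input=1 -> V=0 FIRE
t=13: input=1 -> V=8
t=14: input=2 -> V=0 FIRE

Answer: 10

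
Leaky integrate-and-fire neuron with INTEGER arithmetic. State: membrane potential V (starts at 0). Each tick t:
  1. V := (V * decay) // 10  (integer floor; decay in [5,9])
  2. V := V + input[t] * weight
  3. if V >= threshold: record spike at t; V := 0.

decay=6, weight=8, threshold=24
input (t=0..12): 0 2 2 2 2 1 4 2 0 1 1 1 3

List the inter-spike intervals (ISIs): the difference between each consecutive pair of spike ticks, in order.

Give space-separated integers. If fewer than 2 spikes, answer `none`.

t=0: input=0 -> V=0
t=1: input=2 -> V=16
t=2: input=2 -> V=0 FIRE
t=3: input=2 -> V=16
t=4: input=2 -> V=0 FIRE
t=5: input=1 -> V=8
t=6: input=4 -> V=0 FIRE
t=7: input=2 -> V=16
t=8: input=0 -> V=9
t=9: input=1 -> V=13
t=10: input=1 -> V=15
t=11: input=1 -> V=17
t=12: input=3 -> V=0 FIRE

Answer: 2 2 6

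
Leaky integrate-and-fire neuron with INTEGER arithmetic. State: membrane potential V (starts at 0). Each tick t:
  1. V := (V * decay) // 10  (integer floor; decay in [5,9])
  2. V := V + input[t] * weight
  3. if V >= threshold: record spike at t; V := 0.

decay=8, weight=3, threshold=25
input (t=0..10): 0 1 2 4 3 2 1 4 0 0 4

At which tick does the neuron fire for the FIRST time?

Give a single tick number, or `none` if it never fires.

Answer: 7

Derivation:
t=0: input=0 -> V=0
t=1: input=1 -> V=3
t=2: input=2 -> V=8
t=3: input=4 -> V=18
t=4: input=3 -> V=23
t=5: input=2 -> V=24
t=6: input=1 -> V=22
t=7: input=4 -> V=0 FIRE
t=8: input=0 -> V=0
t=9: input=0 -> V=0
t=10: input=4 -> V=12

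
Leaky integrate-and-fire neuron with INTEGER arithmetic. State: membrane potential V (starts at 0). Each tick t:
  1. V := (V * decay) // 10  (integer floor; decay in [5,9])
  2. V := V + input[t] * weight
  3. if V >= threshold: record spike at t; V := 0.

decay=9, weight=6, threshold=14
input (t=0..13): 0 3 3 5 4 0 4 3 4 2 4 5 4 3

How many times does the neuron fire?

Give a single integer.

Answer: 11

Derivation:
t=0: input=0 -> V=0
t=1: input=3 -> V=0 FIRE
t=2: input=3 -> V=0 FIRE
t=3: input=5 -> V=0 FIRE
t=4: input=4 -> V=0 FIRE
t=5: input=0 -> V=0
t=6: input=4 -> V=0 FIRE
t=7: input=3 -> V=0 FIRE
t=8: input=4 -> V=0 FIRE
t=9: input=2 -> V=12
t=10: input=4 -> V=0 FIRE
t=11: input=5 -> V=0 FIRE
t=12: input=4 -> V=0 FIRE
t=13: input=3 -> V=0 FIRE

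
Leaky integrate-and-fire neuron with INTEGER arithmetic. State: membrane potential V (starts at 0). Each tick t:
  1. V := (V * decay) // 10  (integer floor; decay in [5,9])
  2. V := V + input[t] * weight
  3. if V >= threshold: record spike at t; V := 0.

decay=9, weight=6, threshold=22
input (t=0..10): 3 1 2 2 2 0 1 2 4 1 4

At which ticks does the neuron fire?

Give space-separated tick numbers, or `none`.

t=0: input=3 -> V=18
t=1: input=1 -> V=0 FIRE
t=2: input=2 -> V=12
t=3: input=2 -> V=0 FIRE
t=4: input=2 -> V=12
t=5: input=0 -> V=10
t=6: input=1 -> V=15
t=7: input=2 -> V=0 FIRE
t=8: input=4 -> V=0 FIRE
t=9: input=1 -> V=6
t=10: input=4 -> V=0 FIRE

Answer: 1 3 7 8 10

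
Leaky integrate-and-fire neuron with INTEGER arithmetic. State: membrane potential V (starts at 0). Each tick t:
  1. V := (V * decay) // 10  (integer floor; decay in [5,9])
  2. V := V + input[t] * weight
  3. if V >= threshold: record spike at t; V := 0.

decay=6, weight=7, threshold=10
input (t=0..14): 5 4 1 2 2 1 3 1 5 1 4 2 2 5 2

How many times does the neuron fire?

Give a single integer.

t=0: input=5 -> V=0 FIRE
t=1: input=4 -> V=0 FIRE
t=2: input=1 -> V=7
t=3: input=2 -> V=0 FIRE
t=4: input=2 -> V=0 FIRE
t=5: input=1 -> V=7
t=6: input=3 -> V=0 FIRE
t=7: input=1 -> V=7
t=8: input=5 -> V=0 FIRE
t=9: input=1 -> V=7
t=10: input=4 -> V=0 FIRE
t=11: input=2 -> V=0 FIRE
t=12: input=2 -> V=0 FIRE
t=13: input=5 -> V=0 FIRE
t=14: input=2 -> V=0 FIRE

Answer: 11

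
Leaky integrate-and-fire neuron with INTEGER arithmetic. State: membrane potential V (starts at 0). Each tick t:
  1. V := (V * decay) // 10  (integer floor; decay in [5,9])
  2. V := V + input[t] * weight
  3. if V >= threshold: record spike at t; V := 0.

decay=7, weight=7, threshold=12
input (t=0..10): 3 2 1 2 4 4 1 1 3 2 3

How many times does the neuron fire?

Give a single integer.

t=0: input=3 -> V=0 FIRE
t=1: input=2 -> V=0 FIRE
t=2: input=1 -> V=7
t=3: input=2 -> V=0 FIRE
t=4: input=4 -> V=0 FIRE
t=5: input=4 -> V=0 FIRE
t=6: input=1 -> V=7
t=7: input=1 -> V=11
t=8: input=3 -> V=0 FIRE
t=9: input=2 -> V=0 FIRE
t=10: input=3 -> V=0 FIRE

Answer: 8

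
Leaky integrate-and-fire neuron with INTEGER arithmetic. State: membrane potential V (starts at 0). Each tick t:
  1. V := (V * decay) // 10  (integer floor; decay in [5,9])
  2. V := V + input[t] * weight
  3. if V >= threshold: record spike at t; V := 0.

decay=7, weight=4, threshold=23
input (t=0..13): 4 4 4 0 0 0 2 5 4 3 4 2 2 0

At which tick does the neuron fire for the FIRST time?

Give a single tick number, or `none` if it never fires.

Answer: 1

Derivation:
t=0: input=4 -> V=16
t=1: input=4 -> V=0 FIRE
t=2: input=4 -> V=16
t=3: input=0 -> V=11
t=4: input=0 -> V=7
t=5: input=0 -> V=4
t=6: input=2 -> V=10
t=7: input=5 -> V=0 FIRE
t=8: input=4 -> V=16
t=9: input=3 -> V=0 FIRE
t=10: input=4 -> V=16
t=11: input=2 -> V=19
t=12: input=2 -> V=21
t=13: input=0 -> V=14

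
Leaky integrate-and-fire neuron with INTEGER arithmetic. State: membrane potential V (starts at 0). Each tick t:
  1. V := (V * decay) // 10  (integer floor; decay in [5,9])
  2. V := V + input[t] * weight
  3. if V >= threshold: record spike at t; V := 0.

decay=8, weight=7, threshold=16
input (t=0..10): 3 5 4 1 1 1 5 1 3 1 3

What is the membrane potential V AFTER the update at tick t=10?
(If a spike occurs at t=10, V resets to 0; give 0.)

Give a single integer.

Answer: 0

Derivation:
t=0: input=3 -> V=0 FIRE
t=1: input=5 -> V=0 FIRE
t=2: input=4 -> V=0 FIRE
t=3: input=1 -> V=7
t=4: input=1 -> V=12
t=5: input=1 -> V=0 FIRE
t=6: input=5 -> V=0 FIRE
t=7: input=1 -> V=7
t=8: input=3 -> V=0 FIRE
t=9: input=1 -> V=7
t=10: input=3 -> V=0 FIRE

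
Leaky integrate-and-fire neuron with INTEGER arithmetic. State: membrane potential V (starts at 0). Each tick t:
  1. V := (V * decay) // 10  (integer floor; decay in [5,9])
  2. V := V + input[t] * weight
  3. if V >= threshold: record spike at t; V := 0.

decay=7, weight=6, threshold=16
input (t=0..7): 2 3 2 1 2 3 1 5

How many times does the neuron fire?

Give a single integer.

Answer: 4

Derivation:
t=0: input=2 -> V=12
t=1: input=3 -> V=0 FIRE
t=2: input=2 -> V=12
t=3: input=1 -> V=14
t=4: input=2 -> V=0 FIRE
t=5: input=3 -> V=0 FIRE
t=6: input=1 -> V=6
t=7: input=5 -> V=0 FIRE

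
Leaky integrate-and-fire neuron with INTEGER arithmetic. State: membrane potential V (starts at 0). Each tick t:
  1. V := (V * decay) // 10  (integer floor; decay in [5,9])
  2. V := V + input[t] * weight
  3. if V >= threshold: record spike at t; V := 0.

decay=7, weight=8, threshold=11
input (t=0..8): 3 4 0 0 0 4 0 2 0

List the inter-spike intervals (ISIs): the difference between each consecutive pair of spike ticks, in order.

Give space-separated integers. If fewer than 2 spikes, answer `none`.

Answer: 1 4 2

Derivation:
t=0: input=3 -> V=0 FIRE
t=1: input=4 -> V=0 FIRE
t=2: input=0 -> V=0
t=3: input=0 -> V=0
t=4: input=0 -> V=0
t=5: input=4 -> V=0 FIRE
t=6: input=0 -> V=0
t=7: input=2 -> V=0 FIRE
t=8: input=0 -> V=0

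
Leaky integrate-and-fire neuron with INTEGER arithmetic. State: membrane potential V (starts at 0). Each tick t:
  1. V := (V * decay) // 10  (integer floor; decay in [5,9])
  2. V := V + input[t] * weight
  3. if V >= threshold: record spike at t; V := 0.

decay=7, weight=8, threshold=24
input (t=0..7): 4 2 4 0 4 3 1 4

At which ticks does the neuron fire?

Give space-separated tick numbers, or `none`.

t=0: input=4 -> V=0 FIRE
t=1: input=2 -> V=16
t=2: input=4 -> V=0 FIRE
t=3: input=0 -> V=0
t=4: input=4 -> V=0 FIRE
t=5: input=3 -> V=0 FIRE
t=6: input=1 -> V=8
t=7: input=4 -> V=0 FIRE

Answer: 0 2 4 5 7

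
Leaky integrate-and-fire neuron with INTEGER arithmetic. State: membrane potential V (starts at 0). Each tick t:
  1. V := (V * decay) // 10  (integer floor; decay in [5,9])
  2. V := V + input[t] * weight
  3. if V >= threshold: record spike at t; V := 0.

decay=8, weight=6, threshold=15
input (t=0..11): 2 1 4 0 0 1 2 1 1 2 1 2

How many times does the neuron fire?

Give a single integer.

Answer: 5

Derivation:
t=0: input=2 -> V=12
t=1: input=1 -> V=0 FIRE
t=2: input=4 -> V=0 FIRE
t=3: input=0 -> V=0
t=4: input=0 -> V=0
t=5: input=1 -> V=6
t=6: input=2 -> V=0 FIRE
t=7: input=1 -> V=6
t=8: input=1 -> V=10
t=9: input=2 -> V=0 FIRE
t=10: input=1 -> V=6
t=11: input=2 -> V=0 FIRE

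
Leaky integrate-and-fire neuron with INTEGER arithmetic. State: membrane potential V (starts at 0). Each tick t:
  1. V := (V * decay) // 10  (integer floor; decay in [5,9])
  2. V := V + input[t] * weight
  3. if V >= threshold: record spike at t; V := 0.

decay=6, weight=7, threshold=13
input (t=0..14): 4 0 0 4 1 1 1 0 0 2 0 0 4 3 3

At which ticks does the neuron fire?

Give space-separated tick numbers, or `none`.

Answer: 0 3 6 9 12 13 14

Derivation:
t=0: input=4 -> V=0 FIRE
t=1: input=0 -> V=0
t=2: input=0 -> V=0
t=3: input=4 -> V=0 FIRE
t=4: input=1 -> V=7
t=5: input=1 -> V=11
t=6: input=1 -> V=0 FIRE
t=7: input=0 -> V=0
t=8: input=0 -> V=0
t=9: input=2 -> V=0 FIRE
t=10: input=0 -> V=0
t=11: input=0 -> V=0
t=12: input=4 -> V=0 FIRE
t=13: input=3 -> V=0 FIRE
t=14: input=3 -> V=0 FIRE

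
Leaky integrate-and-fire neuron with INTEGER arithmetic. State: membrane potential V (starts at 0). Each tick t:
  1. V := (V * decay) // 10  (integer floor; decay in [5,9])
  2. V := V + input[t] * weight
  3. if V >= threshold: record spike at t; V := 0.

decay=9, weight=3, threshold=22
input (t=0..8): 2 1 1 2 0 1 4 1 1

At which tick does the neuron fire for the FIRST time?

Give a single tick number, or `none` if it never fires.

Answer: 6

Derivation:
t=0: input=2 -> V=6
t=1: input=1 -> V=8
t=2: input=1 -> V=10
t=3: input=2 -> V=15
t=4: input=0 -> V=13
t=5: input=1 -> V=14
t=6: input=4 -> V=0 FIRE
t=7: input=1 -> V=3
t=8: input=1 -> V=5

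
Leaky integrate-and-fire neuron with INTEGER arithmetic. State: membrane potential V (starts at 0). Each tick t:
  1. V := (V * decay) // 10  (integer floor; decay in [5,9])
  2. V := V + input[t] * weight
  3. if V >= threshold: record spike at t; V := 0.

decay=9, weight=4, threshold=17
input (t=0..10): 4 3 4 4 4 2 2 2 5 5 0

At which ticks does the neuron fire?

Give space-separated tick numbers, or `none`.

t=0: input=4 -> V=16
t=1: input=3 -> V=0 FIRE
t=2: input=4 -> V=16
t=3: input=4 -> V=0 FIRE
t=4: input=4 -> V=16
t=5: input=2 -> V=0 FIRE
t=6: input=2 -> V=8
t=7: input=2 -> V=15
t=8: input=5 -> V=0 FIRE
t=9: input=5 -> V=0 FIRE
t=10: input=0 -> V=0

Answer: 1 3 5 8 9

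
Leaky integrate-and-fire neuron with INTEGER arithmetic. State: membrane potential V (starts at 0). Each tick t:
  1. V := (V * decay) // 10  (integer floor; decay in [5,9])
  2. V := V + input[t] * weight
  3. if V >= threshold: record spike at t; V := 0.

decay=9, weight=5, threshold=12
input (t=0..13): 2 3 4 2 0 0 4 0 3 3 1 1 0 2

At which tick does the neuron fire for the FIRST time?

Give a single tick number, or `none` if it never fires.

t=0: input=2 -> V=10
t=1: input=3 -> V=0 FIRE
t=2: input=4 -> V=0 FIRE
t=3: input=2 -> V=10
t=4: input=0 -> V=9
t=5: input=0 -> V=8
t=6: input=4 -> V=0 FIRE
t=7: input=0 -> V=0
t=8: input=3 -> V=0 FIRE
t=9: input=3 -> V=0 FIRE
t=10: input=1 -> V=5
t=11: input=1 -> V=9
t=12: input=0 -> V=8
t=13: input=2 -> V=0 FIRE

Answer: 1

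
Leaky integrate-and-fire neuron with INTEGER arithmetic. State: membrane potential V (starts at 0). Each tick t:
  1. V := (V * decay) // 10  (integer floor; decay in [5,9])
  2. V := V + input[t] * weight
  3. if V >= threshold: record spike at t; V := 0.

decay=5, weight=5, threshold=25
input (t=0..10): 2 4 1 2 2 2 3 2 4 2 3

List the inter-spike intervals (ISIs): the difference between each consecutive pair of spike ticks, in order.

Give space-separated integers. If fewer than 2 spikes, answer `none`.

Answer: 7

Derivation:
t=0: input=2 -> V=10
t=1: input=4 -> V=0 FIRE
t=2: input=1 -> V=5
t=3: input=2 -> V=12
t=4: input=2 -> V=16
t=5: input=2 -> V=18
t=6: input=3 -> V=24
t=7: input=2 -> V=22
t=8: input=4 -> V=0 FIRE
t=9: input=2 -> V=10
t=10: input=3 -> V=20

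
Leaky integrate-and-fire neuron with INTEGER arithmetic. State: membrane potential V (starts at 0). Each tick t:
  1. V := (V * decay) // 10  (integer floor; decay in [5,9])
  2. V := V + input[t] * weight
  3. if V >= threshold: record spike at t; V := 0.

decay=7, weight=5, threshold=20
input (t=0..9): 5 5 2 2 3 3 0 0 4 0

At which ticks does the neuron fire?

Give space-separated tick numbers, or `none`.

t=0: input=5 -> V=0 FIRE
t=1: input=5 -> V=0 FIRE
t=2: input=2 -> V=10
t=3: input=2 -> V=17
t=4: input=3 -> V=0 FIRE
t=5: input=3 -> V=15
t=6: input=0 -> V=10
t=7: input=0 -> V=7
t=8: input=4 -> V=0 FIRE
t=9: input=0 -> V=0

Answer: 0 1 4 8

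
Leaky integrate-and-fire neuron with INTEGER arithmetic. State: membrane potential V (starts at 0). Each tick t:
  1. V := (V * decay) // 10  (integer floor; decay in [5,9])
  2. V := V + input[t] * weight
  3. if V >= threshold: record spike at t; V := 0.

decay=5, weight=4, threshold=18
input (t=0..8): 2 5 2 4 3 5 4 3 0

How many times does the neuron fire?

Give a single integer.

Answer: 4

Derivation:
t=0: input=2 -> V=8
t=1: input=5 -> V=0 FIRE
t=2: input=2 -> V=8
t=3: input=4 -> V=0 FIRE
t=4: input=3 -> V=12
t=5: input=5 -> V=0 FIRE
t=6: input=4 -> V=16
t=7: input=3 -> V=0 FIRE
t=8: input=0 -> V=0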